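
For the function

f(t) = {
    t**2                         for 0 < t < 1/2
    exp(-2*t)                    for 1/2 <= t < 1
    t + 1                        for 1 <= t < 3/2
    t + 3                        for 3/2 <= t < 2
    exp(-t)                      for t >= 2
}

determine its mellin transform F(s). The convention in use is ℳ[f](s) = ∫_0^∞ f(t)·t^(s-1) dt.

integrate the 5 segments split at 1/2, 1, 3/2, 2, then add the results
the [0, 1/2) slice contributes ∫ t**2·t^(s-1) dt
on [1/2, 1) integrate f = exp(-2*t) against the kernel
[1, 3/2) adds the kernel integral of (t + 1)
over [3/2, 2), the kernel integral of (t + 3) enters the sum
over [2, ∞), the kernel integral of exp(-t) enters the sum

(20*2**(2*s)*s*(s + 2) + 12*2**(2*s)*(s + 2) + 4*2**s*s*(s + 1)*(s + 2)*uppergamma(s, 2) - 8*2**s*s*(s + 2) - 4*2**s*(s + 2) - 8*3**s*s*(s + 2) - 8*3**s*(s + 2) + 4*s*(s + 1)*(s + 2)*uppergamma(s, 1) - 4*s*(s + 1)*(s + 2)*uppergamma(s, 2) + s*(s + 1))/(4*2**s*s*(s + 1)*(s + 2))
  Re(s) > -2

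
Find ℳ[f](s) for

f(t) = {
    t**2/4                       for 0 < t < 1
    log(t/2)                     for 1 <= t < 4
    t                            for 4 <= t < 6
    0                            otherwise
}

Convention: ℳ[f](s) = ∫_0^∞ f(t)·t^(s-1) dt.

reversing the common scale on t: t**2 on [0, 1/2); log(t) on [1/2, 2); 2*t on [2, 3)
f breaks at 1, 4 into 3 integrals to sum
the [0, 1) slice contributes ∫ t**2/4·t^(s-1) dt
on [1, 4) integrate f = log(t/2) against the kernel
over [4, 6), the kernel integral of t enters the sum

(-16*2**(2*s)*s**2*(s + 2) + 4*2**(2*s)*s*(s + 1)*(s + 2)*log(2) - 4*2**(2*s)*(s + 1)*(s + 2) + 24*6**s*s**2*(s + 2) + s**2*(s + 1) + 4*s*(s + 1)*(s + 2)*log(2) + 4*(s + 1)*(s + 2))/(4*s**2*(s + 1)*(s + 2))
  Re(s) > -2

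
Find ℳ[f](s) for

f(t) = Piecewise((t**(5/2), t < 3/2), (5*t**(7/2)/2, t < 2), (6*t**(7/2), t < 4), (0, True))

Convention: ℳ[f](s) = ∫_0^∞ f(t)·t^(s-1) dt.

cuts at 3/2, 2: linearity sums the 3 kernel integrals
on [0, 3/2) integrate f = t**(5/2) against the kernel
for t in [3/2, 2): the term is ∫ 5*t**(7/2)/2·t^(s-1)
on [2, 4) integrate f = 6*t**(7/2) against the kernel

(-7*2**(s + 7/2)*(2*s + 5) + 2*(3/2)**(s + 5/2)*(2*s + 7) - 5*(3/2)**(s + 7/2)*(2*s + 5) + 12*4**(s + 7/2)*(2*s + 5))/((2*s + 5)*(2*s + 7))
  Re(s) > -5/2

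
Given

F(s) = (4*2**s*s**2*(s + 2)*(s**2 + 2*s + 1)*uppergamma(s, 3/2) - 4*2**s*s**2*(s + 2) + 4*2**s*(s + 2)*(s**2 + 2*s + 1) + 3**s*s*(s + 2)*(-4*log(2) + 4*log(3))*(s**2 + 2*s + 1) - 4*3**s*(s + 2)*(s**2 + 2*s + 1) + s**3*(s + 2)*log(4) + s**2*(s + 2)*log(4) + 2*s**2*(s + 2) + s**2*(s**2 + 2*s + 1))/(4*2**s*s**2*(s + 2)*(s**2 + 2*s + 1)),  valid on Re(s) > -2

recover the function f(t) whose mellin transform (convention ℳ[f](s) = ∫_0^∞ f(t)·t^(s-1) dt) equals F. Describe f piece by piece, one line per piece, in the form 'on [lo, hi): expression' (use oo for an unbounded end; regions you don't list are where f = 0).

on [0, 1/2): t**2
on [1/2, 1): t*log(t)
on [1, 3/2): log(t)
on [3/2, oo): exp(-t)

split f at 1/2, 1, 3/2: ℳ[f](s) collects 4 kernel integrals
on [0, 1/2): add ∫ t**2·t^(s-1) dt
over [1/2, 1), the kernel integral of t*log(t) enters the sum
piece [1, 3/2): integrate log(t) against the kernel
piece [3/2, ∞): integrate exp(-t) against the kernel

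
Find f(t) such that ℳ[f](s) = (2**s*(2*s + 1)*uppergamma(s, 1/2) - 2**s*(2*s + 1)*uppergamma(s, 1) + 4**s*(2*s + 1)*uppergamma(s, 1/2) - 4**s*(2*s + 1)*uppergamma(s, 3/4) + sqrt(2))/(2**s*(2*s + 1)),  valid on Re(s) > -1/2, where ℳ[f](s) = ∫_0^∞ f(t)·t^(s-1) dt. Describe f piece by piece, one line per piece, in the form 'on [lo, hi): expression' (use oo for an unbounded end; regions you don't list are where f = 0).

on [0, 1/2): sqrt(t)
on [1/2, 1): exp(-t)
on [1, 3/2): exp(-t/2)

summing 3 kernel integrals split by 1/2, 1 yields ℳ[f](s)
the [0, 1/2) slice contributes ∫ sqrt(t)·t^(s-1) dt
segment [1/2, 1) carries exp(-t); integrate it
over [1, 3/2), the kernel integral of exp(-t/2) enters the sum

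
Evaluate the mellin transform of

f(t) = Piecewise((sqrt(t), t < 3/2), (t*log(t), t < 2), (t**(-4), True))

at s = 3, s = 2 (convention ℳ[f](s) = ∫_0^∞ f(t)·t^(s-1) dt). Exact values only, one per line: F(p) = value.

linearity at 3/2, 2 turns ℳ[f](s) into 3 summed integrals
piece [0, 3/2): integrate sqrt(t) against the kernel
[3/2, 2) adds the kernel integral of t*log(t)
piece [2, ∞): integrate t**(-4) against the kernel

F(3) = -81*log(3)/64 - 47/256 + 27*sqrt(6)/56 + 337*log(2)/64
F(2) = -9*log(3)/8 - 7/18 + 9*sqrt(6)/20 + 91*log(2)/24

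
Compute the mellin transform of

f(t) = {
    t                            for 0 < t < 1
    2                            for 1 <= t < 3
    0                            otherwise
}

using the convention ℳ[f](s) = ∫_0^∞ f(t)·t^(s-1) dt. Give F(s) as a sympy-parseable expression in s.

invert the shared t-power to get sqrt(t) on [0, 1); 2/sqrt(t) on [1, 3)
back out the shared t-power: t**(3/2) on [0, 1); 2*sqrt(t) on [1, 3)
along the cuts 1, ℳ[f](s) splits into 2 integrals
segment 0 to 1 holds t; add its integral
between 1 and 3 the integrand is 2·t^(s-1)

(2*3**s*(s + 1) - s - 2)/(s*(s + 1))
  Re(s) > -1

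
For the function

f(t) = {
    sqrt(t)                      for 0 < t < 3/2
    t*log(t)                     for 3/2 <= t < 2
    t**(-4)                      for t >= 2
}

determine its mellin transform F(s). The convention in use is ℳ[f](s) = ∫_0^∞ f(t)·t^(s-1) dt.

(-32*2**(2*s)*(s - 4)*(2*s + 1) + 3**s*s*(s - 4)*(2*s + 1)*(-24*log(3) + 24*log(2)) + 3**s*(s - 4)*(2*s + 1)*(-24*log(3) + 24*log(2)) + 24*3**s*(s - 4)*(2*s + 1) + 16*3**s*sqrt(6)*(s - 4)*(s**2 + 2*s + 1) + 32*4**s*s*(s - 4)*(2*s + 1)*log(2) + 32*4**s*(s - 4)*(2*s + 1)*log(2) - 4**s*(2*s + 1)*(s**2 + 2*s + 1))/(16*2**s*(s - 4)*(2*s + 1)*(s**2 + 2*s + 1))
  -1/2 < Re(s) < 4

f breaks at 3/2, 2 into 3 integrals to sum
on [0, 3/2): add ∫ sqrt(t)·t^(s-1) dt
on [3/2, 2) integrate f = t*log(t) against the kernel
∫ t**(-4)·t^(s-1) over [2, ∞)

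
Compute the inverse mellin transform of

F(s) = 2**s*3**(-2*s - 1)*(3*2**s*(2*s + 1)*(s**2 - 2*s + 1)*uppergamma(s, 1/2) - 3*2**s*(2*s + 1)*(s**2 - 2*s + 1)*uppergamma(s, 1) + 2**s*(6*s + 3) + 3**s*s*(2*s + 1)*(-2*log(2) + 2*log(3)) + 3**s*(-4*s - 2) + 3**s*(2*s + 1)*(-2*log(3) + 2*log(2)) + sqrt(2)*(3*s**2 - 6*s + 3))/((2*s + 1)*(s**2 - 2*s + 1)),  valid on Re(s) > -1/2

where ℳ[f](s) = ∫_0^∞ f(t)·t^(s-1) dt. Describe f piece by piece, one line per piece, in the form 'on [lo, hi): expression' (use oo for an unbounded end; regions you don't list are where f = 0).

reversing the power substitution: 3*t/2 on [0, sqrt(2)/3); exp(-9*t**2/4) on [sqrt(2)/3, 2/3); 4*log(9*t**2/4)/(9*t**2) on [2/3, sqrt(6)/3)
the common scale on t comes off first: t on [0, sqrt(2)/2); exp(-t**2) on [sqrt(2)/2, 1); log(t**2)/t**2 on [1, sqrt(6)/2)
invert the power substitution to get sqrt(t) on [0, 1/2); exp(-t) on [1/2, 1); log(t)/t on [1, 3/2)
split f at 2/9, 4/9: ℳ[f](s) collects 3 kernel integrals
∫ over [0, 2/9) of 3*sqrt(t)/2·t^(s-1) joins the sum
segment [2/9, 4/9) carries exp(-9*t/4); integrate it
piece [4/9, 2/3): integrate 4*log(9*t/4)/(9*t) against the kernel

on [0, 2/9): 3*sqrt(t)/2
on [2/9, 4/9): exp(-9*t/4)
on [4/9, 2/3): 4*log(9*t/4)/(9*t)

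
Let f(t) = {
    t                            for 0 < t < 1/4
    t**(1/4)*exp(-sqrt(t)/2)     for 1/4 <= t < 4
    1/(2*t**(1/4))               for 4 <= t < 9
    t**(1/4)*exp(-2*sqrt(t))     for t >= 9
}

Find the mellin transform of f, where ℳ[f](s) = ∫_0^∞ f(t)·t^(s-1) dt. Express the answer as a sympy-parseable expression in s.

reversing the power substitution: t**2 on [0, 1/2); sqrt(t)*exp(-t/2) on [1/2, 2); 1/(2*sqrt(t)) on [2, 3); …
remove the shared t-power first: t**(3/2) on [0, 1/2); exp(-t/2) on [1/2, 2); 1/(2*t) on [2, 3); …
integrate the 4 segments split at 1/4, 4, 9, then add the results
for t in [0, 1/4): the term is ∫ t·t^(s-1)
∫ t**(1/4)*exp(-sqrt(t)/2)·t^(s-1) over [1/4, 4)
[4, 9) adds the kernel integral of 1/(2*t**(1/4))
on [9, ∞) integrate f = t**(1/4)*exp(-2*sqrt(t)) against the kernel

12**(1/2 - 2*s)*(-16*2**(4*s)*6**(2*s + 1/2)*(s + 1)*(4*s - 1)*uppergamma(2*s + 1/2, 1) - 8*2**(4*s)*6**(2*s + 1/2)*(s + 1) + 8*24**(2*s + 1/2)*(s + 1)*(4*s - 1)*uppergamma(2*s + 1/2, 1/4) + 16*6**(4*s)*(s + 1) + 8*6**(2*s + 1/2)*(s + 1)*(4*s - 1)*uppergamma(2*s + 1/2, 6) + sqrt(2)*6**(2*s + 1/2)*(4*s - 1))/(48*(s + 1)*(4*s - 1))
  Re(s) > -1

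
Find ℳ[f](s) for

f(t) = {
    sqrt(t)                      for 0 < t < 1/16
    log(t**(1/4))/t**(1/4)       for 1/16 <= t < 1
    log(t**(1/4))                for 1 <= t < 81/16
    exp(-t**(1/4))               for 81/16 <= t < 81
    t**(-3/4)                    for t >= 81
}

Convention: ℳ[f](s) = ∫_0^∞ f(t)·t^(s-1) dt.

(1728*2**(4*s)*s**2*(4*s - 3)*(4*s + 2)*(16*s**2 - 8*s + 1)*uppergamma(4*s, 3/2) - 1728*2**(4*s)*s**2*(4*s - 3)*(4*s + 2)*(16*s**2 - 8*s + 1)*uppergamma(4*s, 3) - 1728*2**(4*s)*s**2*(4*s - 3)*(4*s + 2) + 108*2**(4*s)*(4*s - 3)*(4*s + 2)*(16*s**2 - 8*s + 1) - 432*3**(4*s)*s*(4*s - 3)*(4*s + 2)*(16*s**2 - 8*s + 1)*log(2) + 432*3**(4*s)*s*(4*s - 3)*(4*s + 2)*(16*s**2 - 8*s + 1)*log(3) - 108*3**(4*s)*(4*s - 3)*(4*s + 2)*(16*s**2 - 8*s + 1) - 64*6**(4*s)*s**2*(4*s + 2)*(16*s**2 - 8*s + 1) + 13824*s**3*(4*s - 3)*(4*s + 2)*log(2) - 3456*s**2*(4*s - 3)*(4*s + 2)*log(2) + 3456*s**2*(4*s - 3)*(4*s + 2) + 432*s**2*(4*s - 3)*(16*s**2 - 8*s + 1))/(432*2**(4*s)*s**2*(4*s - 3)*(4*s + 2)*(16*s**2 - 8*s + 1))
  -1/2 < Re(s) < 3/4

strip the power substitution: t on [0, 1/4); log(sqrt(t))/sqrt(t) on [1/4, 1); log(sqrt(t)) on [1, 9/4); …
reversing the power substitution: t**2 on [0, 1/2); log(t)/t on [1/2, 1); log(t) on [1, 3/2); …
summing 5 kernel integrals split by 1/16, 1, 81/16, 81 yields ℳ[f](s)
[0, 1/16) adds the kernel integral of sqrt(t)
the [1/16, 1) slice contributes ∫ log(t**(1/4))/t**(1/4)·t^(s-1) dt
[1, 81/16) adds the kernel integral of log(t**(1/4))
for t in [81/16, 81): the term is ∫ exp(-t**(1/4))·t^(s-1)
between 81 and ∞ the integrand is t**(-3/4)·t^(s-1)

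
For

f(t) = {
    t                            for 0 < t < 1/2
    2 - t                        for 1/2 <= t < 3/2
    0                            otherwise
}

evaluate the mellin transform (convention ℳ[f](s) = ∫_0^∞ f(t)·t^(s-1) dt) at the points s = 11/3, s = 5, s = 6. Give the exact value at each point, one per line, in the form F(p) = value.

treat the 2 regions marked off by 1/2 separately and sum
segment 0 to 1/2 holds t; add its integral
[1/2, 3/2) adds the kernel integral of (2 - t)

F(11/3) = 3*2**(1/3)*(-34 + 621*3**(2/3))/4928
F(5) = 2173/1920
F(6) = 3637/2688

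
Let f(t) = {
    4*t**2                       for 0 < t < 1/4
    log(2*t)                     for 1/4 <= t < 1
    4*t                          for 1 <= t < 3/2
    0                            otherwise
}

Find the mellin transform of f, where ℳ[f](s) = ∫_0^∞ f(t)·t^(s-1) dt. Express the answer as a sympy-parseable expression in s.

(-16*2**(2*s)*s**2*(s + 2) + 4*2**(2*s)*s*(s + 1)*(s + 2)*log(2) - 4*2**(2*s)*(s + 1)*(s + 2) + 24*6**s*s**2*(s + 2) + s**2*(s + 1) + 4*s*(s + 1)*(s + 2)*log(2) + 4*(s + 1)*(s + 2))/(4*2**(2*s)*s**2*(s + 1)*(s + 2))
  Re(s) > -2

invert the common scale on t to get t**2 on [0, 1/2); log(t) on [1/2, 2); 2*t on [2, 3)
split f at 1/4, 1: ℳ[f](s) collects 3 kernel integrals
the [0, 1/4) slice contributes ∫ 4*t**2·t^(s-1) dt
the [1/4, 1) slice contributes ∫ log(2*t)·t^(s-1) dt
on [1, 3/2): add ∫ 4*t·t^(s-1) dt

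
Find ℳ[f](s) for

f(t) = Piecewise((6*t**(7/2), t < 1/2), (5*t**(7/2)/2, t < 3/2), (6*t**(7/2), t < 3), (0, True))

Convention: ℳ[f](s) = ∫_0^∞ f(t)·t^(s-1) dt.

(7*2**(-s - 7/2) + 12*3**(s + 7/2) - 7*(3/2)**(s + 7/2))/(2*s + 7)
  Re(s) > -7/2

summing 3 kernel integrals split by 1/2, 3/2 yields ℳ[f](s)
on [0, 1/2) integrate f = 6*t**(7/2) against the kernel
[1/2, 3/2) adds the kernel integral of 5*t**(7/2)/2
[3/2, 3) adds the kernel integral of 6*t**(7/2)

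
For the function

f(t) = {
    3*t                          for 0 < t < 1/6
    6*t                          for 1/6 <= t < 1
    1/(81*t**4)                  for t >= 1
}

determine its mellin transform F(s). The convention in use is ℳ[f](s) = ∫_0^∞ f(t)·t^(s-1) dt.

(970*6**s*s - 3890*6**s - 81*s + 324)/(162*6**s*(s**2 - 3*s - 4))
  -1 < Re(s) < 4

peel off the common scale on t: 2*t on [0, 1/4); 4*t on [1/4, 3/2); 1/(16*t**4) on [3/2, ∞)
strip the common scale on t: t on [0, 1/2); 2*t on [1/2, 3); t**(-4) on [3, ∞)
linearity at 1/6, 1 turns ℳ[f](s) into 3 summed integrals
over [0, 1/6), the kernel integral of 3*t enters the sum
segment 1/6 to 1 holds 6*t; add its integral
∫ 1/(81*t**4)·t^(s-1) over [1, ∞)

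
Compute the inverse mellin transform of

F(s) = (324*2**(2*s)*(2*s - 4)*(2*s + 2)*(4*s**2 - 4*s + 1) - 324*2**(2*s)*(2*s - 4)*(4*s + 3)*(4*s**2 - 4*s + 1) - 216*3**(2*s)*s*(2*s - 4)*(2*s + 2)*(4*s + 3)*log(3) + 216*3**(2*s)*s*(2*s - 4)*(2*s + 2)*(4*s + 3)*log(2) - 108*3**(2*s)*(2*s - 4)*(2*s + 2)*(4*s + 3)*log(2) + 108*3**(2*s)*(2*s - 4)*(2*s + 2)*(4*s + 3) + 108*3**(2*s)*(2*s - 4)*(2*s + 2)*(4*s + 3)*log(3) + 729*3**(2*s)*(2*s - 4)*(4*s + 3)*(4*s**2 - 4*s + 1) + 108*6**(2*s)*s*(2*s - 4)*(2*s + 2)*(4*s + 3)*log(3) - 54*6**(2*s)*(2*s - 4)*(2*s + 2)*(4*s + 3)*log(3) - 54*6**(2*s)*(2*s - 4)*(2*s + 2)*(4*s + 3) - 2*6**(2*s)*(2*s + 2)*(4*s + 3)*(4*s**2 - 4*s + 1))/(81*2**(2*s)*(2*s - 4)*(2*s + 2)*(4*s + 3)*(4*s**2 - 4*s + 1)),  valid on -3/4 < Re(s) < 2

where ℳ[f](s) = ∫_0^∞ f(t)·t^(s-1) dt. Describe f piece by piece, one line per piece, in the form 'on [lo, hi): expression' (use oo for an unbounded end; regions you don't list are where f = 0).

strip the power substitution: t**(3/2) on [0, 1); 2*t**2 on [1, 3/2); log(t)/t on [3/2, 3); …
integrate the 4 segments split at 1, 9/4, 9, then add the results
between 0 and 1 the integrand is t**(3/4)·t^(s-1)
∫ over [1, 9/4) of 2*t·t^(s-1) joins the sum
on [9/4, 9): add ∫ log(sqrt(t))/sqrt(t)·t^(s-1) dt
between 9 and ∞ the integrand is t**(-2)·t^(s-1)

on [0, 1): t**(3/4)
on [1, 9/4): 2*t
on [9/4, 9): log(sqrt(t))/sqrt(t)
on [9, oo): t**(-2)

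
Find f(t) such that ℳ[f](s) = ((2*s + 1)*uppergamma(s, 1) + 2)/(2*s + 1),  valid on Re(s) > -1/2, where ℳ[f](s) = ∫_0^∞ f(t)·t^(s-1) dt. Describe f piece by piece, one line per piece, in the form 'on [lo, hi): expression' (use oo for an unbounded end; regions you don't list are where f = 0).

summing 2 kernel integrals split by 1 yields ℳ[f](s)
the [0, 1) slice contributes ∫ sqrt(t)·t^(s-1) dt
segment 1 to ∞ holds exp(-t); add its integral

on [0, 1): sqrt(t)
on [1, oo): exp(-t)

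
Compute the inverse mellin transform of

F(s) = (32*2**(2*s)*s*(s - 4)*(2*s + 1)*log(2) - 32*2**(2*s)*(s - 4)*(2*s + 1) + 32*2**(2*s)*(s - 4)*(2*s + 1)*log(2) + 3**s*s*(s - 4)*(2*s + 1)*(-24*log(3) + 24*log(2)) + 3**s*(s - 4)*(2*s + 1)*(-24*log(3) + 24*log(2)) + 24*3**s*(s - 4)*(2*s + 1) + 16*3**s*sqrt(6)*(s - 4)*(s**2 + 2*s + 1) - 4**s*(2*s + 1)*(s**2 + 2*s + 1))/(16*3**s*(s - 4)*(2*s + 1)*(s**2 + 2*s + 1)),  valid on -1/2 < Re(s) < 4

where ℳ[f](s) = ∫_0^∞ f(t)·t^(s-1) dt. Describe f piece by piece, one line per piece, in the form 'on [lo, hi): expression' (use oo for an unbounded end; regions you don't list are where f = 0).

reversing the common scale on t: sqrt(t) on [0, 3/2); t*log(t) on [3/2, 2); t**(-4) on [2, ∞)
slice at 1, 4/3, transform all 3 pieces, and sum them
∫ sqrt(6)*sqrt(t)/2·t^(s-1) over [0, 1)
piece [1, 4/3): integrate 3*t*log(3*t/2)/2 against the kernel
[4/3, ∞) adds the kernel integral of 16/(81*t**4)

on [0, 1): sqrt(6)*sqrt(t)/2
on [1, 4/3): 3*t*log(3*t/2)/2
on [4/3, oo): 16/(81*t**4)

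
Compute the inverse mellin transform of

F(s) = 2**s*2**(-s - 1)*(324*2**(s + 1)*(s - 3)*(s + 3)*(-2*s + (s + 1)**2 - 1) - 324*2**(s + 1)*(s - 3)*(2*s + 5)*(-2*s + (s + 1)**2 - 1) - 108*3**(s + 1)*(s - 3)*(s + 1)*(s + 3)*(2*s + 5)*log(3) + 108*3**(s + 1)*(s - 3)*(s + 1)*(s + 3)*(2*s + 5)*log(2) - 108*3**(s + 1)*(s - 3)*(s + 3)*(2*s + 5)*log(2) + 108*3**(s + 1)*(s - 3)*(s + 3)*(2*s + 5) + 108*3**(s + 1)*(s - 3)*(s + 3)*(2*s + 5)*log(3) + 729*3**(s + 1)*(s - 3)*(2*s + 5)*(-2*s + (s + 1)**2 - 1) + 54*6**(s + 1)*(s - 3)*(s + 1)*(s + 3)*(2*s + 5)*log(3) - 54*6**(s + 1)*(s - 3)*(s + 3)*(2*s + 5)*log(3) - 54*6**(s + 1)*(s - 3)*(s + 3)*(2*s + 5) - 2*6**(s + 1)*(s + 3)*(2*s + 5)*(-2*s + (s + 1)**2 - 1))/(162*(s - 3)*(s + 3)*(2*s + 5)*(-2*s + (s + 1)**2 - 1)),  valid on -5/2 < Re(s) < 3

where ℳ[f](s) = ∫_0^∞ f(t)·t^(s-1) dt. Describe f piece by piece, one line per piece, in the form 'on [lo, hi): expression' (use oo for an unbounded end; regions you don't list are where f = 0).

on [0, 2): sqrt(2)*t**(5/2)/8
on [2, 3): t**3/4
on [3, 6): log(t/2)
on [6, oo): 8/t**3

invert the common scale on t to get t**(5/2) on [0, 1); 2*t**3 on [1, 3/2); log(t) on [3/2, 3); …
remove the shared t-power first: t**(3/2) on [0, 1); 2*t**2 on [1, 3/2); log(t)/t on [3/2, 3); …
decompose at 2, 3, 6; ℳ[f](s) sums the 4 pieces' integrals
∫ over [0, 2) of sqrt(2)*t**(5/2)/8·t^(s-1) joins the sum
over [2, 3), the kernel integral of t**3/4 enters the sum
∫ over [3, 6) of log(t/2)·t^(s-1) joins the sum
for t in [6, ∞): the term is ∫ 8/t**3·t^(s-1)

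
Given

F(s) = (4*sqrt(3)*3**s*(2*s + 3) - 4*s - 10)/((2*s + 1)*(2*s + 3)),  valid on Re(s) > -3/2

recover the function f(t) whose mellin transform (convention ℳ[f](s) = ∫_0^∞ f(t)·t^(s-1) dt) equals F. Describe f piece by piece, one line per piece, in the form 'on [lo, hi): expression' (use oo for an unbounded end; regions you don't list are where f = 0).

on [0, 1): t**(3/2)
on [1, 3): 2*sqrt(t)

f breaks at 1 into 2 integrals to sum
for t in [0, 1): the term is ∫ t**(3/2)·t^(s-1)
segment 1 to 3 holds 2*sqrt(t); add its integral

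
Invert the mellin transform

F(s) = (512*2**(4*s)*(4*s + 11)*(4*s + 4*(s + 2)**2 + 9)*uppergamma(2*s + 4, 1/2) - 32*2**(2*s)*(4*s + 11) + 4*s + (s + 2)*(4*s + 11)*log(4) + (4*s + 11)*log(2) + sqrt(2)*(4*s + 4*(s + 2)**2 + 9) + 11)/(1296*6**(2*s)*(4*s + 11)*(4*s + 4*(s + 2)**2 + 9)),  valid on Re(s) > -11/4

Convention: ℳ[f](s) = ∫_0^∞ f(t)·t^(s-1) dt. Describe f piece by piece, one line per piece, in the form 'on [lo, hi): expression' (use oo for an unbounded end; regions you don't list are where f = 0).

on [0, 1/36): 3*sqrt(3)*t**(11/4)
on [1/36, 1/9): 3*t**(5/2)*log(3*sqrt(t))
on [1/9, oo): t**2*exp(-3*sqrt(t)/2)

undo the shared t-power: 3*sqrt(3)*t**(3/4) on [0, 1/36); 3*sqrt(t)*log(3*sqrt(t)) on [1/36, 1/9); exp(-3*sqrt(t)/2) on [1/9, ∞)
reversing the power substitution: 3*sqrt(3)*t**(3/2) on [0, 1/6); 3*t*log(3*t) on [1/6, 1/3); exp(-3*t/2) on [1/3, ∞)
invert the common scale on t to get t**(3/2) on [0, 1/2); t*log(t) on [1/2, 1); exp(-t/2) on [1, ∞)
summing 3 kernel integrals split by 1/36, 1/9 yields ℳ[f](s)
on [0, 1/36): add ∫ 3*sqrt(3)*t**(11/4)·t^(s-1) dt
segment [1/36, 1/9) carries 3*t**(5/2)*log(3*sqrt(t)); integrate it
on [1/9, ∞): add ∫ t**2*exp(-3*sqrt(t)/2)·t^(s-1) dt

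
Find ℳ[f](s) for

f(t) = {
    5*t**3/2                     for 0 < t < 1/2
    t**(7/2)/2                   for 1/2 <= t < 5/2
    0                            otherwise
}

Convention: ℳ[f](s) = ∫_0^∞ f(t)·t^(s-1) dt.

linearity at 1/2 turns ℳ[f](s) into 2 summed integrals
on [0, 1/2): add ∫ 5*t**3/2·t^(s-1) dt
piece [1/2, 5/2): integrate t**(7/2)/2 against the kernel

(2**(1/2 - s)*5**(s + 7/2)*(s + 3) + 2**(1/2 - s)*(-s - 3) + 5*(2*s + 7)/2**s)/(16*(s + 3)*(2*s + 7))
  Re(s) > -3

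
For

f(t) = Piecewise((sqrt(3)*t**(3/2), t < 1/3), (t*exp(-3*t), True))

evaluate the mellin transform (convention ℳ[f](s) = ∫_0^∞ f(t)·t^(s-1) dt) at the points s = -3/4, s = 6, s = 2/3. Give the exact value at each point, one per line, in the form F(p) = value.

undo the shared t-power: sqrt(3)*sqrt(t) on [0, 1/3); exp(-3*t) on [1/3, ∞)
invert the common scale on t to get sqrt(t) on [0, 1); exp(-t) on [1, ∞)
decompose at 1/3; ℳ[f](s) sums the 2 pieces' integrals
∫ sqrt(3)*t**(3/2)·t^(s-1) over [0, 1/3)
piece [1/3, ∞): integrate t*exp(-3*t) against the kernel

F(-3/4) = 3**(3/4)*(3*uppergamma(1/4, 1) + 4)/9
F(6) = 2/32805 + 1957*exp(-1)/2187
F(2/3) = 3**(1/3)*(6 + 13*uppergamma(5/3, 1))/117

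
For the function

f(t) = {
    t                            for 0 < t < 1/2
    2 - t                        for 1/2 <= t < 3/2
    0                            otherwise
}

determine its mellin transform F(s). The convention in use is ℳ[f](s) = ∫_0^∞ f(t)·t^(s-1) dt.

(3**s*s + 4*3**s - 2*s - 4)/(2*2**s*s*(s + 1))
  Re(s) > -1

summing 2 kernel integrals split by 1/2 yields ℳ[f](s)
on [0, 1/2) integrate f = t against the kernel
segment 1/2 to 3/2 holds (2 - t); add its integral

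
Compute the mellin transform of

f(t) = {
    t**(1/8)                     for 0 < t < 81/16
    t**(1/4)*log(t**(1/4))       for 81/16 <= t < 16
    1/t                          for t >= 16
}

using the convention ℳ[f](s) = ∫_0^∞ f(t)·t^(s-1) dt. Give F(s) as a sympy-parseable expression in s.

(128*2**(8*s)*s*(4*s - 4)*(8*s + 1)*log(2) - 32*2**(8*s)*(4*s - 4)*(8*s + 1) + 32*2**(8*s)*(4*s - 4)*(8*s + 1)*log(2) - 2**(8*s)*(8*s + 1)*(16*s**2 + 8*s + 1) - 96*3**(4*s)*s*(4*s - 4)*(8*s + 1)*log(3) + 96*3**(4*s)*s*(4*s - 4)*(8*s + 1)*log(2) - 24*3**(4*s)*(4*s - 4)*(8*s + 1)*log(3) + 24*3**(4*s)*(4*s - 4)*(8*s + 1)*log(2) + 24*3**(4*s)*(4*s - 4)*(8*s + 1) + 16*3**(4*s)*sqrt(6)*(4*s - 4)*(16*s**2 + 8*s + 1))/(4*2**(4*s)*(4*s - 4)*(8*s + 1)*(16*s**2 + 8*s + 1))
  -1/8 < Re(s) < 1

peel off the power substitution: t**(1/4) on [0, 9/4); sqrt(t)*log(sqrt(t)) on [9/4, 4); t**(-2) on [4, ∞)
strip the power substitution: sqrt(t) on [0, 3/2); t*log(t) on [3/2, 2); t**(-4) on [2, ∞)
the 3 pieces separated at 81/16, 16 each add one integral
piece [0, 81/16): integrate t**(1/8) against the kernel
∫ t**(1/4)*log(t**(1/4))·t^(s-1) over [81/16, 16)
between 16 and ∞ the integrand is 1/t·t^(s-1)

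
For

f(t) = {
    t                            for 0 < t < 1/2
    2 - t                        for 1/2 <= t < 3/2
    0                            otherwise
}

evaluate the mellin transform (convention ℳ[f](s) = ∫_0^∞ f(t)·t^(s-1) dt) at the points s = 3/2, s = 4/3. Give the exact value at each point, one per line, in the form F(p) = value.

F(3/2) = sqrt(2)*(-14 + 33*sqrt(3))/60
F(4/3) = 3*2**(2/3)*(-5 + 12*3**(1/3))/56

decompose at 1/2; ℳ[f](s) sums the 2 pieces' integrals
on [0, 1/2): add ∫ t·t^(s-1) dt
∫ (2 - t)·t^(s-1) over [1/2, 3/2)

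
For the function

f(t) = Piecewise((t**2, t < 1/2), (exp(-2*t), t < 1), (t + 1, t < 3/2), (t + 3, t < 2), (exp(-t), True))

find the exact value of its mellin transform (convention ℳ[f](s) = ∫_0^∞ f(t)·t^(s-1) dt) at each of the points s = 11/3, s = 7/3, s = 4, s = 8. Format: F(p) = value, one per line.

linearity at 1/2, 1, 3/2, 2 turns ℳ[f](s) into 5 summed integrals
between 0 and 1/2 the integrand is t**2·t^(s-1)
on [1/2, 1): add ∫ exp(-2*t)·t^(s-1) dt
on [1, 3/2): add ∫ (t + 1)·t^(s-1) dt
on [3/2, 2): add ∫ (t + 3)·t^(s-1) dt
for t in [2, ∞): the term is ∫ exp(-t)·t^(s-1)

F(11/3) = 2**(1/3)*(-77112*3**(2/3) - 20400*2**(2/3) - 5236*uppergamma(11/3, 2) + 231 + 5236*uppergamma(11/3, 1) + 41888*2**(2/3)*uppergamma(11/3, 2) + 835584*2**(1/3))/83776
F(7/3) = 2**(2/3)*(-14040*3**(1/3) - 5304*2**(1/3) - 1820*uppergamma(7/3, 2) + 105 + 1820*uppergamma(7/3, 1) + 7280*2**(1/3)*uppergamma(7/3, 2) + 54912*2**(2/3))/14560
F(4) = exp(-1) + 285*exp(-2)/8 + 29609/1920
F(8) = (4932000*E + 13477999*exp(2) + 3414960000)*exp(-2)/92160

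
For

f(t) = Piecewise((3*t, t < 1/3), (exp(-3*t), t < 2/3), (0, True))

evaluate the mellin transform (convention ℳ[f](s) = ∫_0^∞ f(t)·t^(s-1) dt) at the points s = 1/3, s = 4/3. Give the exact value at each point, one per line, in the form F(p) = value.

F(1/3) = 3**(2/3)*(-4*uppergamma(1/3, 2) + 4*uppergamma(1/3, 1) + 3)/12
F(4/3) = 3**(2/3)*(-7*uppergamma(4/3, 2) + 3 + 7*uppergamma(4/3, 1))/63

strip the common scale on t: t on [0, 1); exp(-t) on [1, 2)
the 2 pieces separated at 1/3 each add one integral
[0, 1/3) adds the kernel integral of 3*t
the [1/3, 2/3) slice contributes ∫ exp(-3*t)·t^(s-1) dt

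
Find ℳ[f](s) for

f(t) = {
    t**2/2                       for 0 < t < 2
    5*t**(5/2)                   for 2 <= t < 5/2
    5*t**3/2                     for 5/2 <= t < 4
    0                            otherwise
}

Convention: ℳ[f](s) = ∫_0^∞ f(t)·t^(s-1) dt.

breakpoints 2, 5/2: one integral from each of the 3 segments
for t in [0, 2): the term is ∫ t**2/2·t^(s-1)
∫ 5*t**(5/2)·t^(s-1) over [2, 5/2)
∫ over [5/2, 4) of 5*t**3/2·t^(s-1) joins the sum

(2**(s + 2)*(s + 3)*(2*s + 5) - 20*2**(s + 5/2)*(s + 2)*(s + 3) + 5*4**(s + 3)*(s + 2)*(2*s + 5) + 20*(5/2)**(s + 5/2)*(s + 2)*(s + 3) - 5*(5/2)**(s + 3)*(s + 2)*(2*s + 5))/(2*(s + 2)*(s + 3)*(2*s + 5))
  Re(s) > -2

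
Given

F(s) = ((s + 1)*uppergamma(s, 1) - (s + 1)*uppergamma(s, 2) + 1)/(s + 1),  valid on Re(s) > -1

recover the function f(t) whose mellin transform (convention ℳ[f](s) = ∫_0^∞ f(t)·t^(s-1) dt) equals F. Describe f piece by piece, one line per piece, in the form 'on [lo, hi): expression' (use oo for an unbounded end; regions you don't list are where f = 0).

integrate the 2 segments split at 1, then add the results
the [0, 1) slice contributes ∫ t·t^(s-1) dt
piece [1, 2): integrate exp(-t) against the kernel

on [0, 1): t
on [1, 2): exp(-t)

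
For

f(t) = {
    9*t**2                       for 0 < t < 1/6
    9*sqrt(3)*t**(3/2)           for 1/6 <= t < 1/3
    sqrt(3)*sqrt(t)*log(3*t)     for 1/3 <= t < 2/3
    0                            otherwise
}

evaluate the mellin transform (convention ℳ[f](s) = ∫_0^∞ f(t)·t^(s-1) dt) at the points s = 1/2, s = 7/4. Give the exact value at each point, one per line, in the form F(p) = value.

F(1/2) = sqrt(3)*(2*sqrt(2) + 5 + 80*log(2))/120
F(7/4) = 2**(3/4)*3**(1/4)*(-16289*sqrt(2) - 2430 + 23600*2**(1/4) + 37440*sqrt(2)*log(2))/379080

invert the common scale on t to get t**2 on [0, 1/2); 3*t**(3/2) on [1/2, 1); sqrt(t)*log(t) on [1, 2)
strip the shared t-power: t**(3/2) on [0, 1/2); 3*t on [1/2, 1); log(t) on [1, 2)
along the cuts 1/6, 1/3, ℳ[f](s) splits into 3 integrals
∫ over [0, 1/6) of 9*t**2·t^(s-1) joins the sum
between 1/6 and 1/3 the integrand is 9*sqrt(3)*t**(3/2)·t^(s-1)
[1/3, 2/3) adds the kernel integral of sqrt(3)*sqrt(t)*log(3*t)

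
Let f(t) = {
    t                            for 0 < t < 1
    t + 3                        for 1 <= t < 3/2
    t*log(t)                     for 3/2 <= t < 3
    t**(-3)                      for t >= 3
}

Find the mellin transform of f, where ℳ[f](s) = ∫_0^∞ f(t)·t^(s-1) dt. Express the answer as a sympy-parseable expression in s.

linearity at 1, 3/2, 3 turns ℳ[f](s) into 4 summed integrals
for t in [0, 1): the term is ∫ t·t^(s-1)
piece [1, 3/2): integrate (t + 3) against the kernel
between 3/2 and 3 the integrand is t*log(t)·t^(s-1)
∫ t**(-3)·t^(s-1) over [3, ∞)

(-162*2**s*s*(s - 3)*(s**2 + 2*s + 1) - 162*2**s*(s - 3)*(s**2 + 2*s + 1) - 81*3**s*s**2*(s - 3)*(s + 1)*log(3) + 81*3**s*s**2*(s - 3)*(s + 1)*log(2) - 81*3**s*s*(s - 3)*(s + 1)*log(3) + 81*3**s*s*(s - 3)*(s + 1)*log(2) + 81*3**s*s*(s - 3)*(s + 1) + 243*3**s*s*(s - 3)*(s**2 + 2*s + 1) + 162*3**s*(s - 3)*(s**2 + 2*s + 1) + 162*6**s*s**2*(s - 3)*(s + 1)*log(3) - 162*6**s*s*(s - 3)*(s + 1) + 162*6**s*s*(s - 3)*(s + 1)*log(3) - 2*6**s*s*(s + 1)*(s**2 + 2*s + 1))/(54*2**s*s*(s - 3)*(s + 1)*(s**2 + 2*s + 1))
  -1 < Re(s) < 3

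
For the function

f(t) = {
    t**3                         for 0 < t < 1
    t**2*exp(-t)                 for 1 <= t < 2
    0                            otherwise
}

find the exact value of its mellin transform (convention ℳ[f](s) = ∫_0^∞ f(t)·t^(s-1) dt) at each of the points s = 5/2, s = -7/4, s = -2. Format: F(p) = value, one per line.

F(5/2) = (-9262*sqrt(2) + (-1155*sqrt(pi)*erfc(sqrt(2)) + 32 + 1155*sqrt(pi)*erfc(1))*exp(2) + 4642*E)*exp(-2)/176
F(-7/4) = -uppergamma(1/4, 2) + uppergamma(1/4, 1) + 4/5
F(-2) = Ei(-2) - Ei(-1) + 1

back out the shared t-power: t on [0, 1); exp(-t) on [1, 2)
summing 2 kernel integrals split by 1 yields ℳ[f](s)
over [0, 1), the kernel integral of t**3 enters the sum
between 1 and 2 the integrand is t**2*exp(-t)·t^(s-1)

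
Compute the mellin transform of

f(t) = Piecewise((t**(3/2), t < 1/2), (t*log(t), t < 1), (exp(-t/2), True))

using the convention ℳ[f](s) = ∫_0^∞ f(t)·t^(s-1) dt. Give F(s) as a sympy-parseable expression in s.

cuts at 1/2, 1: linearity sums the 3 kernel integrals
∫ t**(3/2)·t^(s-1) over [0, 1/2)
between 1/2 and 1 the integrand is t*log(t)·t^(s-1)
segment [1, ∞) carries exp(-t/2); integrate it

(2*2**(2*s)*(2*s + 3)*(s**2 + 2*s + 1)*uppergamma(s, 1/2) - 2*2**s*(2*s + 3) + s*(2*s + 3)*log(2) + 2*s + (2*s + 3)*log(2) + sqrt(2)*(s**2 + 2*s + 1) + 3)/(2*2**s*(2*s + 3)*(s**2 + 2*s + 1))
  Re(s) > -3/2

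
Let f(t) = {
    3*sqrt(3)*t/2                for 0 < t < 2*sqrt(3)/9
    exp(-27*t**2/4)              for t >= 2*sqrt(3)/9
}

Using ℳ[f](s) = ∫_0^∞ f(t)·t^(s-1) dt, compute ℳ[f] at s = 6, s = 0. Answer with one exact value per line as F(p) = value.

F(6) = 64/137781 + 160*exp(-1)/19683
F(0) = 1 - Ei(-1)/2

peel off the common scale on t: sqrt(3)*t on [0, sqrt(3)/3); exp(-3*t**2) on [sqrt(3)/3, ∞)
reversing the power substitution: sqrt(3)*sqrt(t) on [0, 1/3); exp(-3*t) on [1/3, ∞)
reversing the common scale on t: sqrt(t) on [0, 1); exp(-t) on [1, ∞)
integrate the 2 segments split at 2*sqrt(3)/9, then add the results
∫ over [0, 2*sqrt(3)/9) of 3*sqrt(3)*t/2·t^(s-1) joins the sum
∫ over [2*sqrt(3)/9, ∞) of exp(-27*t**2/4)·t^(s-1) joins the sum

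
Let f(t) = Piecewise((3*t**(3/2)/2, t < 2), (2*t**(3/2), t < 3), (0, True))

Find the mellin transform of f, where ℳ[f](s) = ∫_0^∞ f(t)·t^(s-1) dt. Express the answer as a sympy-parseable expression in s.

integrate the 2 segments split at 2, then add the results
segment 0 to 2 holds 3*t**(3/2)/2; add its integral
on [2, 3): add ∫ 2*t**(3/2)·t^(s-1) dt

(-2**(s + 3/2) + 4*3**(s + 3/2))/(2*s + 3)
  Re(s) > -3/2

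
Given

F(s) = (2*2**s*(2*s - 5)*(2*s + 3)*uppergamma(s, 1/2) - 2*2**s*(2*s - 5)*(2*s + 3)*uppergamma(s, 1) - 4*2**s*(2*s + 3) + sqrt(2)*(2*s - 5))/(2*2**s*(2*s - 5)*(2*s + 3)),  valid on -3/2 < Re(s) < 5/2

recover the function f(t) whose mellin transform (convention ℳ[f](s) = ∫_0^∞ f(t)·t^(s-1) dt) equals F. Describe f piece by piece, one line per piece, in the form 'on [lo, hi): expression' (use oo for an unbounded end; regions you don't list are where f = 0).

slice at 1/2, 1, transform all 3 pieces, and sum them
over [0, 1/2), the kernel integral of t**(3/2) enters the sum
∫ exp(-t)·t^(s-1) over [1/2, 1)
on [1, ∞) integrate f = t**(-5/2) against the kernel

on [0, 1/2): t**(3/2)
on [1/2, 1): exp(-t)
on [1, oo): t**(-5/2)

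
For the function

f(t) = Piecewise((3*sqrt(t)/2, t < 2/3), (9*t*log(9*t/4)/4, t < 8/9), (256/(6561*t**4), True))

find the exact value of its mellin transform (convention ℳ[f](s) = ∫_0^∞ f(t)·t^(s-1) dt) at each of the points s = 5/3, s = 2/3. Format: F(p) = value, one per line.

F(5/3) = -12**(1/3)*log(3)/8 - 19*3**(2/3)/189 + 3*12**(1/3)/64 + 12**(1/3)*log(2)/8 + 4*2**(1/6)*3**(5/6)/39 + 8*3**(2/3)*log(2)/27
F(2/3) = -3*12**(1/3)*log(3)/10 - 187*3**(2/3)/600 + 9*12**(1/3)/50 + 3*12**(1/3)*log(2)/10 + 8*3**(2/3)*log(2)/15 + 2*2**(1/6)*3**(5/6)/7

back out the common scale on t: sqrt(6)*sqrt(t)/2 on [0, 1); 3*t*log(3*t/2)/2 on [1, 4/3); 16/(81*t**4) on [4/3, ∞)
remove the common scale on t first: sqrt(t) on [0, 3/2); t*log(t) on [3/2, 2); t**(-4) on [2, ∞)
cuts at 2/3, 8/9: linearity sums the 3 kernel integrals
piece [0, 2/3): integrate 3*sqrt(t)/2 against the kernel
over [2/3, 8/9), the kernel integral of 9*t*log(9*t/4)/4 enters the sum
[8/9, ∞) adds the kernel integral of 256/(6561*t**4)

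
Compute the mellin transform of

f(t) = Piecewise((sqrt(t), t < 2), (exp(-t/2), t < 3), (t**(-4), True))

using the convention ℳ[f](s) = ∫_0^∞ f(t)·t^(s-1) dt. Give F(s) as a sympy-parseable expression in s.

(2**s*(s - 4)*(2*s + 1)*uppergamma(s, 1) - 2**s*(s - 4)*(2*s + 1)*uppergamma(s, 3/2) + 2*2**(s + 1/2)*(s - 4) - 3**s*(2*s + 1)/81)/((s - 4)*(2*s + 1))
  -1/2 < Re(s) < 4

breakpoints 2, 3: one integral from each of the 3 segments
over [0, 2), the kernel integral of sqrt(t) enters the sum
on [2, 3): add ∫ exp(-t/2)·t^(s-1) dt
over [3, ∞), the kernel integral of t**(-4) enters the sum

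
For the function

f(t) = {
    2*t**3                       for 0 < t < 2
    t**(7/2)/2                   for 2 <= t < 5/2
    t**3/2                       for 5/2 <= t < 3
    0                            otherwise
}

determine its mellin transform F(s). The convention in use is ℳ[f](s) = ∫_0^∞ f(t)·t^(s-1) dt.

(4*2**(s + 3)*(2*s + 7) - 2*2**(s + 7/2)*(s + 3) + 3**(s + 3)*(2*s + 7) - (5/2)**(s + 3)*(2*s + 7) + 2*(5/2)**(s + 7/2)*(s + 3))/(2*(s + 3)*(2*s + 7))
  Re(s) > -3

linearity at 2, 5/2 turns ℳ[f](s) into 3 summed integrals
between 0 and 2 the integrand is 2*t**3·t^(s-1)
between 2 and 5/2 the integrand is t**(7/2)/2·t^(s-1)
over [5/2, 3), the kernel integral of t**3/2 enters the sum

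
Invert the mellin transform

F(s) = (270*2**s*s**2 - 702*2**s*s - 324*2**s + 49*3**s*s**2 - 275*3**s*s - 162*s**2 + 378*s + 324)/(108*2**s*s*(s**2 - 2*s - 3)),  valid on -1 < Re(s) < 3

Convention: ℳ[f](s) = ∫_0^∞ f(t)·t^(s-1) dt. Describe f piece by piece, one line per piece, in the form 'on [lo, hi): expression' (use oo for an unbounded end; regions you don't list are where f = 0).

split f at 1/2, 1, 3/2: ℳ[f](s) collects 4 kernel integrals
[0, 1/2) adds the kernel integral of t
on [1/2, 1): add ∫ (2*t + 1)·t^(s-1) dt
over [1, 3/2), the kernel integral of t/2 enters the sum
[3/2, ∞) adds the kernel integral of t**(-3)

on [0, 1/2): t
on [1/2, 1): 2*t + 1
on [1, 3/2): t/2
on [3/2, oo): t**(-3)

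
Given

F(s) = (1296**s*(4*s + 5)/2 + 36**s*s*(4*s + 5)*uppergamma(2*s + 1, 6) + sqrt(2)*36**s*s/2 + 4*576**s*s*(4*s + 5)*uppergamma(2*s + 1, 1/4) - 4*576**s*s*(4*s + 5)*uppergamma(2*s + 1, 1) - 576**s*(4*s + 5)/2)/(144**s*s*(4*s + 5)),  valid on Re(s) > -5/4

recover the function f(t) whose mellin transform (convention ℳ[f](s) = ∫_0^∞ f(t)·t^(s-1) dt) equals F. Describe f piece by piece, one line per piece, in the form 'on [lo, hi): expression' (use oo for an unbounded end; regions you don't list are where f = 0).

peel off the shared t-power: t**(3/4) on [0, 1/4); exp(-sqrt(t)/2) on [1/4, 4); 1/(2*sqrt(t)) on [4, 9); …
strip the power substitution: t**(3/2) on [0, 1/2); exp(-t/2) on [1/2, 2); 1/(2*t) on [2, 3); …
summing 4 kernel integrals split by 1/4, 4, 9 yields ℳ[f](s)
[0, 1/4) adds the kernel integral of t**(5/4)
on [1/4, 4): add ∫ sqrt(t)*exp(-sqrt(t)/2)·t^(s-1) dt
for t in [4, 9): the term is ∫ 1/2·t^(s-1)
between 9 and ∞ the integrand is sqrt(t)*exp(-2*sqrt(t))·t^(s-1)

on [0, 1/4): t**(5/4)
on [1/4, 4): sqrt(t)*exp(-sqrt(t)/2)
on [4, 9): 1/2
on [9, oo): sqrt(t)*exp(-2*sqrt(t))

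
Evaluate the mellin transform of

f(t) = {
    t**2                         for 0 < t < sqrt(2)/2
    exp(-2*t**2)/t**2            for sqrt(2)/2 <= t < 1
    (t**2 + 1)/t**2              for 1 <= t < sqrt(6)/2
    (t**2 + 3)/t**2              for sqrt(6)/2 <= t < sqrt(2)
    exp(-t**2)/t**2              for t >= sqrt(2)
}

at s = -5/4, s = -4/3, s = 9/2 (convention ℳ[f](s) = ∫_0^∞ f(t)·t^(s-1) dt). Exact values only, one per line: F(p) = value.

F(-5/4) = 2**(5/8)*(-738*2**(3/4) - 2340*uppergamma(-13/8, 2) + 585*2**(3/8)*uppergamma(-13/8, 2) + 2340*uppergamma(-13/8, 1) + 320*3**(3/8) + 1560 + 1296*2**(3/8))/2340
F(-4/3) = 2**(2/3)*(-36*2**(2/3) - 120*uppergamma(-5/3, 2) + 30*2**(1/3)*uppergamma(-5/3, 2) + 120*uppergamma(-5/3, 1) + 16*3**(1/3) + 63*2**(1/3) + 90)/120
F(9/2) = 2**(3/4)*(-2808*3**(1/4) - 1456*2**(1/4) - 585*uppergamma(5/4, 2) + 45 + 1170*2**(1/4)*uppergamma(5/4, 2) + 585*uppergamma(5/4, 1) + 7696*sqrt(2))/4680

invert the power substitution to get t on [0, 1/2); exp(-2*t)/t on [1/2, 1); (t + 1)/t on [1, 3/2); …
strip the shared t-power: t**2 on [0, 1/2); exp(-2*t) on [1/2, 1); t + 1 on [1, 3/2); …
treat the 5 regions marked off by sqrt(2)/2, 1, sqrt(6)/2, sqrt(2) separately and sum
segment [0, sqrt(2)/2) carries t**2; integrate it
piece [sqrt(2)/2, 1): integrate exp(-2*t**2)/t**2 against the kernel
piece [1, sqrt(6)/2): integrate (t**2 + 1)/t**2 against the kernel
segment [sqrt(6)/2, sqrt(2)) carries (t**2 + 3)/t**2; integrate it
on [sqrt(2), ∞) integrate f = exp(-t**2)/t**2 against the kernel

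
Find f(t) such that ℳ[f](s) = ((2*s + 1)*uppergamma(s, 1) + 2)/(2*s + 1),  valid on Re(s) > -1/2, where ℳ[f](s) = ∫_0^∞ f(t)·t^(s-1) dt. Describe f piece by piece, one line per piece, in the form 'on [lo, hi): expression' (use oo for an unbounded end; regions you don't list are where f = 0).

cuts at 1: linearity sums the 2 kernel integrals
[0, 1) adds the kernel integral of sqrt(t)
for t in [1, ∞): the term is ∫ exp(-t)·t^(s-1)

on [0, 1): sqrt(t)
on [1, oo): exp(-t)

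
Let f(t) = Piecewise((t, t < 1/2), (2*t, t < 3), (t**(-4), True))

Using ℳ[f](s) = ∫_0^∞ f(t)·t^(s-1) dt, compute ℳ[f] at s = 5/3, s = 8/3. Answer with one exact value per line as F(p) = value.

split f at 1/2, 3: ℳ[f](s) collects 3 kernel integrals
on [0, 1/2): add ∫ t·t^(s-1) dt
over [1/2, 3), the kernel integral of 2*t enters the sum
on [3, ∞) integrate f = t**(-4) against the kernel

F(5/3) = 2**(1/3)*(-189 + 13640*6**(2/3))/4032
F(8/3) = 2**(1/3)*(-9 + 3910*6**(2/3))/528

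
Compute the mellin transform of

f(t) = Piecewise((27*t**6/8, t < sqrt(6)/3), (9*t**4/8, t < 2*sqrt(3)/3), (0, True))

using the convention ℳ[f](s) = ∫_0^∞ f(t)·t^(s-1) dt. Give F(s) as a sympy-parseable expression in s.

invert the power substitution to get 27*t**3/8 on [0, 2/3); 9*t**2/8 on [2/3, 4/3)
strip the common scale on t: t**3 on [0, 1); t**2/2 on [1, 2)
invert the shared t-power to get t on [0, 1); 1/2 on [1, 2)
decompose at sqrt(6)/3; ℳ[f](s) sums the 2 pieces' integrals
over [0, sqrt(6)/3), the kernel integral of 27*t**6/8 enters the sum
on [sqrt(6)/3, 2*sqrt(3)/3): add ∫ 9*t**4/8·t^(s-1) dt

(2**(s/2 + 2)*(s/2 + 3) + s/2 + 1)/(4*(3/2)**(s/2)*(s/2 + 2)*(s/2 + 3))
  Re(s) > -6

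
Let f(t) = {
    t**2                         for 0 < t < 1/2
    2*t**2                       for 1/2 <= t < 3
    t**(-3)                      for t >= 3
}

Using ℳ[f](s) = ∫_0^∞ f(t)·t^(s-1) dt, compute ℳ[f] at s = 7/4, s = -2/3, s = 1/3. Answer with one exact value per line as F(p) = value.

reversing the shared t-power: t on [0, 1/2); 2*t on [1/2, 3); t**(-4) on [3, ∞)
decompose at 1/2, 3; ℳ[f](s) sums the 3 pieces' integrals
piece [0, 1/2): integrate t**2 against the kernel
on [1/2, 3): add ∫ 2*t**2·t^(s-1) dt
on [3, ∞): add ∫ t**(-3)·t^(s-1) dt

F(7/4) = 2**(1/4)*(-3 + 1304*6**(3/4))/180
F(-2/3) = 2**(2/3)*(-891 + 10700*6**(1/3))/4752
F(1/3) = 2**(2/3)*(-54 + 3895*6**(1/3))/1008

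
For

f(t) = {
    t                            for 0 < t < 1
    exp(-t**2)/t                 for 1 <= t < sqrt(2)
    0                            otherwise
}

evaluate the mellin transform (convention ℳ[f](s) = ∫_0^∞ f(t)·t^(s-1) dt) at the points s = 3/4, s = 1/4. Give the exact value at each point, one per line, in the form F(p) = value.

the shared t-power comes off first: t**2 on [0, 1); exp(-t**2) on [1, sqrt(2))
undo the power substitution: t on [0, 1); exp(-t) on [1, 2)
linearity at 1 turns ℳ[f](s) into 2 summed integrals
∫ t·t^(s-1) over [0, 1)
the [1, sqrt(2)) slice contributes ∫ exp(-t**2)/t·t^(s-1) dt

F(3/4) = -uppergamma(-1/8, 2)/2 + uppergamma(-1/8, 1)/2 + 4/7
F(1/4) = -uppergamma(-3/8, 2)/2 + uppergamma(-3/8, 1)/2 + 4/5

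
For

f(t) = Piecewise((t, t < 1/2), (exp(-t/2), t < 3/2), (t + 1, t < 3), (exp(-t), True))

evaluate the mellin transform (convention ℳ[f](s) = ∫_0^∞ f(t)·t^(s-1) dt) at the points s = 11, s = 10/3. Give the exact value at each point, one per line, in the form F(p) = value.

F(11) = -8055338729409*exp(-3/4)/512 + 4080204709/67584 + 72865089*exp(-3) + 4885809916361*exp(-1/4)/512
F(10/3) = 2**(2/3)*(-8320*2**(2/3)*uppergamma(10/3, 3/4) - 2268*3**(1/3) + 15 + 1040*2**(1/3)*uppergamma(10/3, 3) + 8320*2**(2/3)*uppergamma(10/3, 1/4) + 27864*6**(1/3))/2080

the 4 pieces separated at 1/2, 3/2, 3 each add one integral
∫ over [0, 1/2) of t·t^(s-1) joins the sum
[1/2, 3/2) adds the kernel integral of exp(-t/2)
on [3/2, 3): add ∫ (t + 1)·t^(s-1) dt
segment [3, ∞) carries exp(-t); integrate it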